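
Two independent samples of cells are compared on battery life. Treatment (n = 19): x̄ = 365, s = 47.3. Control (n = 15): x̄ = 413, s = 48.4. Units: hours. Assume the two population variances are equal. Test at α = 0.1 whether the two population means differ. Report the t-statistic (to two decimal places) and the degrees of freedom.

t = -2.91, df = 32

Let group 1 = treatment, group 2 = control. H0: μ_1 = μ_2; H1: μ_1 ≠ μ_2 (two-sample pooled-variance t-test, two-sided).
s_p² = [(19−1)·47.3² + (15−1)·48.4²]/(19+15−2) = 2283.35
t = (365 − 413)/√[2283.35·(1/19 + 1/15)] = -2.91
df = n₁ + n₂ − 2 = 32
Two-sided p-value ≈ 0.007
Since p ≈ 0.007 < α = 0.1, reject H0; the data support H1.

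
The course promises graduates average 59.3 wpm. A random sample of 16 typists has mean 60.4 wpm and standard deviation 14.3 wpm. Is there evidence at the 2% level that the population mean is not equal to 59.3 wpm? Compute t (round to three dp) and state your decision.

t = 0.308; fail to reject H0

H0: μ = 59.3; H1: μ ≠ 59.3 (one-sample t-test, two-sided).
t = (x̄ − μ₀)/(s/√n) = (60.4 − 59.3)/(14.3/√16) = 0.308
df = n − 1 = 15
Two-sided p-value ≈ 0.7625
Since p ≈ 0.7625 > α = 0.02, fail to reject H0; the data do not provide sufficient evidence against H0.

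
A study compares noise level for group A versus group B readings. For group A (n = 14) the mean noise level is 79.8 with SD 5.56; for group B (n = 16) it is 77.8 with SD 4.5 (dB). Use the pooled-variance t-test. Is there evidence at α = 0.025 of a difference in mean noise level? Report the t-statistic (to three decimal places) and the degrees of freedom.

Let group 1 = group A, group 2 = group B. H0: μ_1 = μ_2; H1: μ_1 ≠ μ_2 (two-sample pooled-variance t-test, two-sided).
s_p² = [(14−1)·5.56² + (16−1)·4.5²]/(14+16−2) = 25.201
t = (79.8 − 77.8)/√[25.201·(1/14 + 1/16)] = 1.089
df = n₁ + n₂ − 2 = 28
Two-sided p-value ≈ 0.2856
Since p ≈ 0.2856 > α = 0.025, fail to reject H0; the evidence is not statistically significant.

t = 1.089, df = 28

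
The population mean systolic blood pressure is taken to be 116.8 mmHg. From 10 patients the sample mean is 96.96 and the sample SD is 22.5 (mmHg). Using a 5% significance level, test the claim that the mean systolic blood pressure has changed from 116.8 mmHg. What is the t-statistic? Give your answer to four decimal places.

-2.7884

H0: μ = 116.8; H1: μ ≠ 116.8 (one-sample t-test, two-sided).
t = (x̄ − μ₀)/(s/√n) = (96.96 − 116.8)/(22.5/√10) = -2.7884
df = n − 1 = 9
Two-sided p-value ≈ 0.021
Since p ≈ 0.021 < α = 0.05, reject H0; the data support H1.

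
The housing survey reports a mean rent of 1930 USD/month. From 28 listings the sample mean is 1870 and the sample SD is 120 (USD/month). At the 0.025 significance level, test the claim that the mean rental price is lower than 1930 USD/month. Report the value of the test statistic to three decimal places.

H0: μ = 1930; H1: μ < 1930 (one-sample t-test, left-tailed).
t = (x̄ − μ₀)/(s/√n) = (1870 − 1930)/(120/√28) = -2.646
df = n − 1 = 27
p-value = P(T ≤ -2.646) ≈ 0.0067
Since p ≈ 0.0067 < α = 0.025, reject H0; the evidence is statistically significant.

-2.646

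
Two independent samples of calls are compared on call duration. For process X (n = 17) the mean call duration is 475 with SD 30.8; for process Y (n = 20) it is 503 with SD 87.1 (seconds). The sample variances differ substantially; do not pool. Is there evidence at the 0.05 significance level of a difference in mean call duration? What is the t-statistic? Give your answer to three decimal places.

Let group 1 = process X, group 2 = process Y. H0: μ_1 = μ_2; H1: μ_1 ≠ μ_2 (Welch's two-sample t-test, two-sided).
t = (x̄_1 − x̄_2)/√(s_1²/n_1 + s_2²/n_2) = (475 − 503)/√(30.8²/17 + 87.1²/20) = -1.342
Welch–Satterthwaite df ≈ 24.37
Two-sided p-value ≈ 0.192
Since p ≈ 0.192 > α = 0.05, fail to reject H0; the data do not provide sufficient evidence against H0.

-1.342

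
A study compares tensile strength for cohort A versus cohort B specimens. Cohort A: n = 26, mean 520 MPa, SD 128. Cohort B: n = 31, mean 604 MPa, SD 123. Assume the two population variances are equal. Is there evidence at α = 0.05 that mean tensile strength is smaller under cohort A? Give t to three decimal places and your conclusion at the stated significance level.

t = -2.521; reject H0

Let group 1 = cohort A, group 2 = cohort B. H0: μ_1 = μ_2; H1: μ_1 < μ_2 (two-sample pooled-variance t-test, left-tailed).
s_p² = [(26−1)·128² + (31−1)·123²]/(26+31−2) = 15699.5
t = (520 − 604)/√[15699.5·(1/26 + 1/31)] = -2.521
df = n₁ + n₂ − 2 = 55
p-value = P(T ≤ -2.521) ≈ 0.0073
Since p ≈ 0.0073 < α = 0.05, reject H0; the evidence is statistically significant.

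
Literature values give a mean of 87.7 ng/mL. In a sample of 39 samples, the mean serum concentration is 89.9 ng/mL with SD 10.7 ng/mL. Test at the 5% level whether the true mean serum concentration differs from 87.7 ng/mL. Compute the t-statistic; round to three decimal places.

1.284

H0: μ = 87.7; H1: μ ≠ 87.7 (one-sample t-test, two-sided).
t = (x̄ − μ₀)/(s/√n) = (89.9 − 87.7)/(10.7/√39) = 1.284
df = n − 1 = 38
Two-sided p-value ≈ 0.207
Since p ≈ 0.207 > α = 0.05, fail to reject H0; the data do not provide sufficient evidence against H0.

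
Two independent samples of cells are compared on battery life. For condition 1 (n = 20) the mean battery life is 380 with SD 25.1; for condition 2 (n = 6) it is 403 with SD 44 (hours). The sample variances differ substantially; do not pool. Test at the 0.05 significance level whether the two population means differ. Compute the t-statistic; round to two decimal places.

Let group 1 = condition 1, group 2 = condition 2. H0: μ_1 = μ_2; H1: μ_1 ≠ μ_2 (Welch's two-sample t-test, two-sided).
t = (x̄_1 − x̄_2)/√(s_1²/n_1 + s_2²/n_2) = (380 − 403)/√(25.1²/20 + 44²/6) = -1.22
Welch–Satterthwaite df ≈ 6.01
Two-sided p-value ≈ 0.267
Since p ≈ 0.267 > α = 0.05, fail to reject H0; the data do not provide sufficient evidence against H0.

-1.22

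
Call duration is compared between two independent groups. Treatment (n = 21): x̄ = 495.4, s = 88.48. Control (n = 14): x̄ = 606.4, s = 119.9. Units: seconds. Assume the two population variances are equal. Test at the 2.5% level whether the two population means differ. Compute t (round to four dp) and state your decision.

t = -3.1534; reject H0

Let group 1 = treatment, group 2 = control. H0: μ_1 = μ_2; H1: μ_1 ≠ μ_2 (two-sample pooled-variance t-test, two-sided).
s_p² = [(21−1)·88.48² + (14−1)·119.9²]/(21+14−2) = 10407.9
t = (495.4 − 606.4)/√[10407.9·(1/21 + 1/14)] = -3.1534
df = n₁ + n₂ − 2 = 33
Two-sided p-value ≈ 0.003
Since p ≈ 0.003 < α = 0.025, reject H0; the data support H1.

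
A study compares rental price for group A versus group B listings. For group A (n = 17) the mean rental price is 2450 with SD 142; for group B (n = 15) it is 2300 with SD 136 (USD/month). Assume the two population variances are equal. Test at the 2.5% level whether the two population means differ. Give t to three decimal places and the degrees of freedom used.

Let group 1 = group A, group 2 = group B. H0: μ_1 = μ_2; H1: μ_1 ≠ μ_2 (two-sample pooled-variance t-test, two-sided).
s_p² = [(17−1)·142² + (15−1)·136²]/(17+15−2) = 19385.6
t = (2450 − 2300)/√[19385.6·(1/17 + 1/15)] = 3.041
df = n₁ + n₂ − 2 = 30
Two-sided p-value ≈ 0.0049
Since p ≈ 0.0049 < α = 0.025, reject H0; the data support H1.

t = 3.041, df = 30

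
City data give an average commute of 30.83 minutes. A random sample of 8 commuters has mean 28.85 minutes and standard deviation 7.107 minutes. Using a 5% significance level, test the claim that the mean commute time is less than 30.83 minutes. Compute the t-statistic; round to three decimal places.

H0: μ = 30.83; H1: μ < 30.83 (one-sample t-test, left-tailed).
t = (x̄ − μ₀)/(s/√n) = (28.85 − 30.83)/(7.107/√8) = -0.788
df = n − 1 = 7
p-value = P(T ≤ -0.788) ≈ 0.228
Since p ≈ 0.228 > α = 0.05, fail to reject H0; the evidence is not statistically significant.

-0.788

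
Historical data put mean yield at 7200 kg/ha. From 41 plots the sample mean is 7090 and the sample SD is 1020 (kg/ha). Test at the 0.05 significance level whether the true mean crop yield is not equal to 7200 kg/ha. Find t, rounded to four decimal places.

-0.6905

H0: μ = 7200; H1: μ ≠ 7200 (one-sample t-test, two-sided).
t = (x̄ − μ₀)/(s/√n) = (7090 − 7200)/(1020/√41) = -0.6905
df = n − 1 = 40
Two-sided p-value ≈ 0.4938
Since p ≈ 0.4938 > α = 0.05, fail to reject H0; the data do not provide sufficient evidence against H0.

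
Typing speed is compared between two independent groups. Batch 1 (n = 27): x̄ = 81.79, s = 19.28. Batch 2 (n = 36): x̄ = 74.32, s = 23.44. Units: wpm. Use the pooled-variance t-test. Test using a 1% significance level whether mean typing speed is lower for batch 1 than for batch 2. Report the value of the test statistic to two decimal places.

1.35

Let group 1 = batch 1, group 2 = batch 2. H0: μ_1 = μ_2; H1: μ_1 < μ_2 (two-sample pooled-variance t-test, left-tailed).
s_p² = [(27−1)·19.28² + (36−1)·23.44²]/(27+36−2) = 473.686
t = (81.79 − 74.32)/√[473.686·(1/27 + 1/36)] = 1.35
df = n₁ + n₂ − 2 = 61
p-value = P(T ≤ 1.35) ≈ 0.909
Since p ≈ 0.909 > α = 0.01, fail to reject H0; the data do not provide sufficient evidence against H0.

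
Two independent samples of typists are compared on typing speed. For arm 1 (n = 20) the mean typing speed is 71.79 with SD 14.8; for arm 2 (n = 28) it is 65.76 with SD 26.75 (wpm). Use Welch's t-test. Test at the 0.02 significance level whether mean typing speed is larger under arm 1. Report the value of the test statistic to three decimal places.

0.998

Let group 1 = arm 1, group 2 = arm 2. H0: μ_1 = μ_2; H1: μ_1 > μ_2 (Welch's two-sample t-test, right-tailed).
t = (x̄_1 − x̄_2)/√(s_1²/n_1 + s_2²/n_2) = (71.79 − 65.76)/√(14.8²/20 + 26.75²/28) = 0.998
Welch–Satterthwaite df ≈ 43.70
p-value = P(T ≥ 0.998) ≈ 0.162
Since p ≈ 0.162 > α = 0.02, fail to reject H0; the data do not provide sufficient evidence against H0.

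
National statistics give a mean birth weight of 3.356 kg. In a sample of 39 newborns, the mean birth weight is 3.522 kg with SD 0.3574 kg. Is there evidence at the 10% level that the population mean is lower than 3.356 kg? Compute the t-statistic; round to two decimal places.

H0: μ = 3.356; H1: μ < 3.356 (one-sample t-test, left-tailed).
t = (x̄ − μ₀)/(s/√n) = (3.522 − 3.356)/(0.3574/√39) = 2.90
df = n − 1 = 38
p-value = P(T ≤ 2.90) ≈ 0.997
Since p ≈ 0.997 > α = 0.1, fail to reject H0; the evidence is not statistically significant.

2.90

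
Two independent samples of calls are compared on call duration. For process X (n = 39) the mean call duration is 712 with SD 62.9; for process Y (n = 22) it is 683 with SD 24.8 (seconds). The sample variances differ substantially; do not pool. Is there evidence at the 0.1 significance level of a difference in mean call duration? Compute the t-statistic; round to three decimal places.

Let group 1 = process X, group 2 = process Y. H0: μ_1 = μ_2; H1: μ_1 ≠ μ_2 (Welch's two-sample t-test, two-sided).
t = (x̄_1 − x̄_2)/√(s_1²/n_1 + s_2²/n_2) = (712 − 683)/√(62.9²/39 + 24.8²/22) = 2.549
Welch–Satterthwaite df ≈ 54.36
Two-sided p-value ≈ 0.014
Since p ≈ 0.014 < α = 0.1, reject H0; the data support H1.

2.549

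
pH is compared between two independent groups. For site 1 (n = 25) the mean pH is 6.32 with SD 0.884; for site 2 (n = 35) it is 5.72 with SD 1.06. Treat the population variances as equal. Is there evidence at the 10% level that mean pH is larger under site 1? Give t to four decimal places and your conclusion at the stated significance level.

t = 2.3122; reject H0

Let group 1 = site 1, group 2 = site 2. H0: μ_1 = μ_2; H1: μ_1 > μ_2 (two-sample pooled-variance t-test, right-tailed).
s_p² = [(25−1)·0.884² + (35−1)·1.06²]/(25+35−2) = 0.982023
t = (6.32 − 5.72)/√[0.982023·(1/25 + 1/35)] = 2.3122
df = n₁ + n₂ − 2 = 58
p-value = P(T ≥ 2.3122) ≈ 0.012
Since p ≈ 0.012 < α = 0.1, reject H0; the data support H1.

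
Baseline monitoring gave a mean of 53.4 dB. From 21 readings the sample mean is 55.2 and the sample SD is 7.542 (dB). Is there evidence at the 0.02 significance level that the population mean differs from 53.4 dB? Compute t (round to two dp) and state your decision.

t = 1.09; fail to reject H0

H0: μ = 53.4; H1: μ ≠ 53.4 (one-sample t-test, two-sided).
t = (x̄ − μ₀)/(s/√n) = (55.2 − 53.4)/(7.542/√21) = 1.09
df = n − 1 = 20
Two-sided p-value ≈ 0.287
Since p ≈ 0.287 > α = 0.02, fail to reject H0; the evidence is not statistically significant.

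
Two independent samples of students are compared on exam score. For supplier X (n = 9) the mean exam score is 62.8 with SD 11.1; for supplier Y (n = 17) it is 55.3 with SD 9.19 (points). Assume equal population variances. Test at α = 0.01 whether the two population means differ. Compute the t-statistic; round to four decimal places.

1.8437

Let group 1 = supplier X, group 2 = supplier Y. H0: μ_1 = μ_2; H1: μ_1 ≠ μ_2 (two-sample pooled-variance t-test, two-sided).
s_p² = [(9−1)·11.1² + (17−1)·9.19²]/(9+17−2) = 97.3741
t = (62.8 − 55.3)/√[97.3741·(1/9 + 1/17)] = 1.8437
df = n₁ + n₂ − 2 = 24
Two-sided p-value ≈ 0.078
Since p ≈ 0.078 > α = 0.01, fail to reject H0; the evidence is not statistically significant.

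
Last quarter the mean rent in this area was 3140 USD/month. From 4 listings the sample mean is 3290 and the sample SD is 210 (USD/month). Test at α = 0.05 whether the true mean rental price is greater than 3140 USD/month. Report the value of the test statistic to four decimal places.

1.4286

H0: μ = 3140; H1: μ > 3140 (one-sample t-test, right-tailed).
t = (x̄ − μ₀)/(s/√n) = (3290 − 3140)/(210/√4) = 1.4286
df = n − 1 = 3
p-value = P(T ≥ 1.4286) ≈ 0.1242
Since p ≈ 0.1242 > α = 0.05, fail to reject H0; the data do not provide sufficient evidence against H0.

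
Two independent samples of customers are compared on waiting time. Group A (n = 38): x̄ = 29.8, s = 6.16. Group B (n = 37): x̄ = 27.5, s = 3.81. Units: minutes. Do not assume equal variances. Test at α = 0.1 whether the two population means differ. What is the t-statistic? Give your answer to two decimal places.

Let group 1 = group A, group 2 = group B. H0: μ_1 = μ_2; H1: μ_1 ≠ μ_2 (Welch's two-sample t-test, two-sided).
t = (x̄_1 − x̄_2)/√(s_1²/n_1 + s_2²/n_2) = (29.8 − 27.5)/√(6.16²/38 + 3.81²/37) = 1.95
Welch–Satterthwaite df ≈ 61.96
Two-sided p-value ≈ 0.056
Since p ≈ 0.056 < α = 0.1, reject H0; the data support H1.

1.95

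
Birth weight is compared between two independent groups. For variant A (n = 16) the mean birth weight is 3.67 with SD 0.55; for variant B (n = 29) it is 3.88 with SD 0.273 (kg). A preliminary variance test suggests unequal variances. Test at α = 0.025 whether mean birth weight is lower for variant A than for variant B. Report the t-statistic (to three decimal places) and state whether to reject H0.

t = -1.433; fail to reject H0

Let group 1 = variant A, group 2 = variant B. H0: μ_1 = μ_2; H1: μ_1 < μ_2 (Welch's two-sample t-test, left-tailed).
t = (x̄_1 − x̄_2)/√(s_1²/n_1 + s_2²/n_2) = (3.67 − 3.88)/√(0.55²/16 + 0.273²/29) = -1.433
Welch–Satterthwaite df ≈ 19.17
p-value = P(T ≤ -1.433) ≈ 0.084
Since p ≈ 0.084 > α = 0.025, fail to reject H0; the data do not provide sufficient evidence against H0.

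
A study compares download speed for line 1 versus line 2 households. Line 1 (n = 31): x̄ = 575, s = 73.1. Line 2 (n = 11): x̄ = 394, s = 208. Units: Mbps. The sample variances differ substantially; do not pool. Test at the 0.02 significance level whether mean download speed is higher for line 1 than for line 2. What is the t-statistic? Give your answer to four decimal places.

Let group 1 = line 1, group 2 = line 2. H0: μ_1 = μ_2; H1: μ_1 > μ_2 (Welch's two-sample t-test, right-tailed).
t = (x̄_1 − x̄_2)/√(s_1²/n_1 + s_2²/n_2) = (575 − 394)/√(73.1²/31 + 208²/11) = 2.8249
Welch–Satterthwaite df ≈ 10.89
p-value = P(T ≥ 2.8249) ≈ 0.0083
Since p ≈ 0.0083 < α = 0.02, reject H0; the evidence is statistically significant.

2.8249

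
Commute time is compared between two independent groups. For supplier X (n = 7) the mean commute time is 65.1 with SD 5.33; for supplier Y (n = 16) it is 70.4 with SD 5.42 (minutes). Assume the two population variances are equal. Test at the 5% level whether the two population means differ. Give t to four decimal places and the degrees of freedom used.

Let group 1 = supplier X, group 2 = supplier Y. H0: μ_1 = μ_2; H1: μ_1 ≠ μ_2 (two-sample pooled-variance t-test, two-sided).
s_p² = [(7−1)·5.33² + (16−1)·5.42²]/(7+16−2) = 29.1
t = (65.1 − 70.4)/√[29.1·(1/7 + 1/16)] = -2.1681
df = n₁ + n₂ − 2 = 21
Two-sided p-value ≈ 0.042
Since p ≈ 0.042 < α = 0.05, reject H0; the evidence is statistically significant.

t = -2.1681, df = 21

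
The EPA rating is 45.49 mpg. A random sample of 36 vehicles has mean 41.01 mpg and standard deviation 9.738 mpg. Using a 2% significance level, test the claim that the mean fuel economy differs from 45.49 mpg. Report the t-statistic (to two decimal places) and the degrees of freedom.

t = -2.76, df = 35

H0: μ = 45.49; H1: μ ≠ 45.49 (one-sample t-test, two-sided).
t = (x̄ − μ₀)/(s/√n) = (41.01 − 45.49)/(9.738/√36) = -2.76
df = n − 1 = 35
Two-sided p-value ≈ 0.0091
Since p ≈ 0.0091 < α = 0.02, reject H0; the data support H1.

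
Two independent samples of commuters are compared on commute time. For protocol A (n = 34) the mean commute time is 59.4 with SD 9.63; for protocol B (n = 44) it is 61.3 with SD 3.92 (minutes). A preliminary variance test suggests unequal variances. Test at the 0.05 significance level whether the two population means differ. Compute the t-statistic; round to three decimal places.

Let group 1 = protocol A, group 2 = protocol B. H0: μ_1 = μ_2; H1: μ_1 ≠ μ_2 (Welch's two-sample t-test, two-sided).
t = (x̄_1 − x̄_2)/√(s_1²/n_1 + s_2²/n_2) = (59.4 − 61.3)/√(9.63²/34 + 3.92²/44) = -1.083
Welch–Satterthwaite df ≈ 41.47
Two-sided p-value ≈ 0.285
Since p ≈ 0.285 > α = 0.05, fail to reject H0; the data do not provide sufficient evidence against H0.

-1.083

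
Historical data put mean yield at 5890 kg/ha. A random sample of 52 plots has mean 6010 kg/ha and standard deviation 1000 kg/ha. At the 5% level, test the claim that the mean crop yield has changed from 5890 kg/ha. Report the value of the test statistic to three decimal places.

0.865

H0: μ = 5890; H1: μ ≠ 5890 (one-sample t-test, two-sided).
t = (x̄ − μ₀)/(s/√n) = (6010 − 5890)/(1000/√52) = 0.865
df = n − 1 = 51
Two-sided p-value ≈ 0.3909
Since p ≈ 0.3909 > α = 0.05, fail to reject H0; the evidence is not statistically significant.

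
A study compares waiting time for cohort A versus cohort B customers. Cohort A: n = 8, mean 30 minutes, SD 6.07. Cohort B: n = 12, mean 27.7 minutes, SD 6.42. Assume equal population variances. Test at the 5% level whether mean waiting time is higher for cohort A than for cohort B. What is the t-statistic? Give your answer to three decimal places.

0.802

Let group 1 = cohort A, group 2 = cohort B. H0: μ_1 = μ_2; H1: μ_1 > μ_2 (two-sample pooled-variance t-test, right-tailed).
s_p² = [(8−1)·6.07² + (12−1)·6.42²]/(8+12−2) = 39.5164
t = (30 − 27.7)/√[39.5164·(1/8 + 1/12)] = 0.802
df = n₁ + n₂ − 2 = 18
p-value = P(T ≥ 0.802) ≈ 0.217
Since p ≈ 0.217 > α = 0.05, fail to reject H0; the data do not provide sufficient evidence against H0.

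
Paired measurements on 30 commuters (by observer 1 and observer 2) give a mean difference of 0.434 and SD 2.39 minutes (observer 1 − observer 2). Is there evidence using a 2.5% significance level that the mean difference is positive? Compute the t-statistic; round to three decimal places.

H0: μ_d = 0; H1: μ_d > 0 (paired t-test on the differences, right-tailed).
t = d̄/(s_d/√n) = 0.434/(2.39/√30) = 0.995
df = n − 1 = 29
p-value = P(T ≥ 0.995) ≈ 0.1641
Since p ≈ 0.1641 > α = 0.025, fail to reject H0; the evidence is not statistically significant.

0.995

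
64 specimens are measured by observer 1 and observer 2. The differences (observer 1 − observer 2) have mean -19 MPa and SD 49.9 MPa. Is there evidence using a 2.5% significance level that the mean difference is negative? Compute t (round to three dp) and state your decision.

H0: μ_d = 0; H1: μ_d < 0 (paired t-test on the differences, left-tailed).
t = d̄/(s_d/√n) = -19/(49.9/√64) = -3.046
df = n − 1 = 63
p-value = P(T ≤ -3.046) ≈ 0.002
Since p ≈ 0.002 < α = 0.025, reject H0; the data support H1.

t = -3.046; reject H0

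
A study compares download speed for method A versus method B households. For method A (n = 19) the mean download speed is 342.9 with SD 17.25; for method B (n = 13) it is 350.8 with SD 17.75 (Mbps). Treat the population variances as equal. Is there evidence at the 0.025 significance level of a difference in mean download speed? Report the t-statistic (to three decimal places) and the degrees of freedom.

t = -1.258, df = 30

Let group 1 = method A, group 2 = method B. H0: μ_1 = μ_2; H1: μ_1 ≠ μ_2 (two-sample pooled-variance t-test, two-sided).
s_p² = [(19−1)·17.25² + (13−1)·17.75²]/(19+13−2) = 304.562
t = (342.9 − 350.8)/√[304.562·(1/19 + 1/13)] = -1.258
df = n₁ + n₂ − 2 = 30
Two-sided p-value ≈ 0.2182
Since p ≈ 0.2182 > α = 0.025, fail to reject H0; the data do not provide sufficient evidence against H0.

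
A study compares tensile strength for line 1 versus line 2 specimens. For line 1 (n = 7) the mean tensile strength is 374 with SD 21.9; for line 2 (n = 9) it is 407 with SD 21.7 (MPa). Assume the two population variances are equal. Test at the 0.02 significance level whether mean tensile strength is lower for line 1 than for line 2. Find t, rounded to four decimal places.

Let group 1 = line 1, group 2 = line 2. H0: μ_1 = μ_2; H1: μ_1 < μ_2 (two-sample pooled-variance t-test, left-tailed).
s_p² = [(7−1)·21.9² + (9−1)·21.7²]/(7+9−2) = 474.627
t = (374 − 407)/√[474.627·(1/7 + 1/9)] = -3.0057
df = n₁ + n₂ − 2 = 14
p-value = P(T ≤ -3.0057) ≈ 0.005
Since p ≈ 0.005 < α = 0.02, reject H0; the evidence is statistically significant.

-3.0057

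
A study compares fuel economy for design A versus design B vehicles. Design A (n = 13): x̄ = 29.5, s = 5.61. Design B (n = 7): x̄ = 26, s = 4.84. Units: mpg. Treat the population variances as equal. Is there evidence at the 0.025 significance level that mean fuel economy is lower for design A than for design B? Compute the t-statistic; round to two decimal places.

1.39

Let group 1 = design A, group 2 = design B. H0: μ_1 = μ_2; H1: μ_1 < μ_2 (two-sample pooled-variance t-test, left-tailed).
s_p² = [(13−1)·5.61² + (7−1)·4.84²]/(13+7−2) = 28.7899
t = (29.5 − 26)/√[28.7899·(1/13 + 1/7)] = 1.39
df = n₁ + n₂ − 2 = 18
p-value = P(T ≤ 1.39) ≈ 0.909
Since p ≈ 0.909 > α = 0.025, fail to reject H0; the evidence is not statistically significant.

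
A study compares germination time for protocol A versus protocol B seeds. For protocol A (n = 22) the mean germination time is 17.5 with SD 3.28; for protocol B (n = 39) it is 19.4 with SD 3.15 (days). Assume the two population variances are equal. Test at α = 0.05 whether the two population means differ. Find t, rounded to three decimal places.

-2.229

Let group 1 = protocol A, group 2 = protocol B. H0: μ_1 = μ_2; H1: μ_1 ≠ μ_2 (two-sample pooled-variance t-test, two-sided).
s_p² = [(22−1)·3.28² + (39−1)·3.15²]/(22+39−2) = 10.22
t = (17.5 − 19.4)/√[10.22·(1/22 + 1/39)] = -2.229
df = n₁ + n₂ − 2 = 59
Two-sided p-value ≈ 0.030
Since p ≈ 0.030 < α = 0.05, reject H0; the data support H1.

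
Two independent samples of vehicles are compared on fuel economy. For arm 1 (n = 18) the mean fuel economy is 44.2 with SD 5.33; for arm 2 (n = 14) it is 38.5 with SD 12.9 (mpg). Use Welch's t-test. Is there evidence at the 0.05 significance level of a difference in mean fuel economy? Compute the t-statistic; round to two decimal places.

Let group 1 = arm 1, group 2 = arm 2. H0: μ_1 = μ_2; H1: μ_1 ≠ μ_2 (Welch's two-sample t-test, two-sided).
t = (x̄_1 − x̄_2)/√(s_1²/n_1 + s_2²/n_2) = (44.2 − 38.5)/√(5.33²/18 + 12.9²/14) = 1.55
Welch–Satterthwaite df ≈ 16.46
Two-sided p-value ≈ 0.1393
Since p ≈ 0.1393 > α = 0.05, fail to reject H0; the evidence is not statistically significant.

1.55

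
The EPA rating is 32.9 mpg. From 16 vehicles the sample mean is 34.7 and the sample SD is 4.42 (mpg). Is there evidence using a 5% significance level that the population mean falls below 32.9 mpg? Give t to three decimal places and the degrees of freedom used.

H0: μ = 32.9; H1: μ < 32.9 (one-sample t-test, left-tailed).
t = (x̄ − μ₀)/(s/√n) = (34.7 − 32.9)/(4.42/√16) = 1.629
df = n − 1 = 15
p-value = P(T ≤ 1.629) ≈ 0.9379
Since p ≈ 0.9379 > α = 0.05, fail to reject H0; the data do not provide sufficient evidence against H0.

t = 1.629, df = 15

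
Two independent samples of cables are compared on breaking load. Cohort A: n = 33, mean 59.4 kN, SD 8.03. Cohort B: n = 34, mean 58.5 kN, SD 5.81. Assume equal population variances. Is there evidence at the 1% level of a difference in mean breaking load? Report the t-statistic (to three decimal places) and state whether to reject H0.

Let group 1 = cohort A, group 2 = cohort B. H0: μ_1 = μ_2; H1: μ_1 ≠ μ_2 (two-sample pooled-variance t-test, two-sided).
s_p² = [(33−1)·8.03² + (34−1)·5.81²]/(33+34−2) = 48.8822
t = (59.4 − 58.5)/√[48.8822·(1/33 + 1/34)] = 0.527
df = n₁ + n₂ − 2 = 65
Two-sided p-value ≈ 0.6001
Since p ≈ 0.6001 > α = 0.01, fail to reject H0; the data do not provide sufficient evidence against H0.

t = 0.527; fail to reject H0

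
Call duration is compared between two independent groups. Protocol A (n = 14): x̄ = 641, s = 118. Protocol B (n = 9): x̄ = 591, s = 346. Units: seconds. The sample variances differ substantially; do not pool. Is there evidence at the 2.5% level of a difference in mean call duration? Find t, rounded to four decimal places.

Let group 1 = protocol A, group 2 = protocol B. H0: μ_1 = μ_2; H1: μ_1 ≠ μ_2 (Welch's two-sample t-test, two-sided).
t = (x̄_1 − x̄_2)/√(s_1²/n_1 + s_2²/n_2) = (641 − 591)/√(118²/14 + 346²/9) = 0.4182
Welch–Satterthwaite df ≈ 9.21
Two-sided p-value ≈ 0.685
Since p ≈ 0.685 > α = 0.025, fail to reject H0; the data do not provide sufficient evidence against H0.

0.4182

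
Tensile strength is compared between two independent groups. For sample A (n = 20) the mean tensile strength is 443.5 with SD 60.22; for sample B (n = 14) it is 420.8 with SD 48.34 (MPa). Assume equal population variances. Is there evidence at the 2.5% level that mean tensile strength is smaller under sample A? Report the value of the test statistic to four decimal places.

Let group 1 = sample A, group 2 = sample B. H0: μ_1 = μ_2; H1: μ_1 < μ_2 (two-sample pooled-variance t-test, left-tailed).
s_p² = [(20−1)·60.22² + (14−1)·48.34²]/(20+14−2) = 3102.51
t = (443.5 − 420.8)/√[3102.51·(1/20 + 1/14)] = 1.1695
df = n₁ + n₂ − 2 = 32
p-value = P(T ≤ 1.1695) ≈ 0.8746
Since p ≈ 0.8746 > α = 0.025, fail to reject H0; the data do not provide sufficient evidence against H0.

1.1695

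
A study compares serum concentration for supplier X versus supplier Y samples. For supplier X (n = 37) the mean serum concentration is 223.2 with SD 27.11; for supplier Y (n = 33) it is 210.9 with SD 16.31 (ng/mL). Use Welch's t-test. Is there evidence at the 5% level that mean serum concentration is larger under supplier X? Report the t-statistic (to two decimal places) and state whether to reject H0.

Let group 1 = supplier X, group 2 = supplier Y. H0: μ_1 = μ_2; H1: μ_1 > μ_2 (Welch's two-sample t-test, right-tailed).
t = (x̄_1 − x̄_2)/√(s_1²/n_1 + s_2²/n_2) = (223.2 − 210.9)/√(27.11²/37 + 16.31²/33) = 2.33
Welch–Satterthwaite df ≈ 60.03
p-value = P(T ≥ 2.33) ≈ 0.012
Since p ≈ 0.012 < α = 0.05, reject H0; the evidence is statistically significant.

t = 2.33; reject H0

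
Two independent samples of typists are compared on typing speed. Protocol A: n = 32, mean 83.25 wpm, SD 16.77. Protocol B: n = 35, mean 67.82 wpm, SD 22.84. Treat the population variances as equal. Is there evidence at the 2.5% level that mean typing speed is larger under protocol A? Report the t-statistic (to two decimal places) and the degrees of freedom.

t = 3.13, df = 65

Let group 1 = protocol A, group 2 = protocol B. H0: μ_1 = μ_2; H1: μ_1 > μ_2 (two-sample pooled-variance t-test, right-tailed).
s_p² = [(32−1)·16.77² + (35−1)·22.84²]/(32+35−2) = 406.998
t = (83.25 − 67.82)/√[406.998·(1/32 + 1/35)] = 3.13
df = n₁ + n₂ − 2 = 65
p-value = P(T ≥ 3.13) ≈ 0.0013
Since p ≈ 0.0013 < α = 0.025, reject H0; the evidence is statistically significant.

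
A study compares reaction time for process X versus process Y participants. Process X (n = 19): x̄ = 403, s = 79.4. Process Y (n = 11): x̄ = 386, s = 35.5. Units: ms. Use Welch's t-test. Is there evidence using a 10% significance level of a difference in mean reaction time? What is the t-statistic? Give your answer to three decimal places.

Let group 1 = process X, group 2 = process Y. H0: μ_1 = μ_2; H1: μ_1 ≠ μ_2 (Welch's two-sample t-test, two-sided).
t = (x̄_1 − x̄_2)/√(s_1²/n_1 + s_2²/n_2) = (403 − 386)/√(79.4²/19 + 35.5²/11) = 0.805
Welch–Satterthwaite df ≈ 26.82
Two-sided p-value ≈ 0.428
Since p ≈ 0.428 > α = 0.1, fail to reject H0; the data do not provide sufficient evidence against H0.

0.805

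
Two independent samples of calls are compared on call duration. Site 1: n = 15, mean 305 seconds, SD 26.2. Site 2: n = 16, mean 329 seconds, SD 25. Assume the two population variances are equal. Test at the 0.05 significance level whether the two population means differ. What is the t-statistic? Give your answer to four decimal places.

-2.6099

Let group 1 = site 1, group 2 = site 2. H0: μ_1 = μ_2; H1: μ_1 ≠ μ_2 (two-sample pooled-variance t-test, two-sided).
s_p² = [(15−1)·26.2² + (16−1)·25²]/(15+16−2) = 654.661
t = (305 − 329)/√[654.661·(1/15 + 1/16)] = -2.6099
df = n₁ + n₂ − 2 = 29
Two-sided p-value ≈ 0.014
Since p ≈ 0.014 < α = 0.05, reject H0; the data support H1.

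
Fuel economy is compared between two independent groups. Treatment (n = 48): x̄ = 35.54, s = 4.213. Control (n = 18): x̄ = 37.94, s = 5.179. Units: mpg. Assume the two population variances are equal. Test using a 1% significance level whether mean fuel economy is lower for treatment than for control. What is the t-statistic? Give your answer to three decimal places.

Let group 1 = treatment, group 2 = control. H0: μ_1 = μ_2; H1: μ_1 < μ_2 (two-sample pooled-variance t-test, left-tailed).
s_p² = [(48−1)·4.213² + (18−1)·5.179²]/(48+18−2) = 20.1593
t = (35.54 − 37.94)/√[20.1593·(1/48 + 1/18)] = -1.934
df = n₁ + n₂ − 2 = 64
p-value = P(T ≤ -1.934) ≈ 0.029
Since p ≈ 0.029 > α = 0.01, fail to reject H0; the evidence is not statistically significant.

-1.934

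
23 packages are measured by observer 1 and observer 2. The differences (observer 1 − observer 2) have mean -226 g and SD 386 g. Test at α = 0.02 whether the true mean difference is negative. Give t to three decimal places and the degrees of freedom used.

H0: μ_d = 0; H1: μ_d < 0 (paired t-test on the differences, left-tailed).
t = d̄/(s_d/√n) = -226/(386/√23) = -2.808
df = n − 1 = 22
p-value = P(T ≤ -2.808) ≈ 0.005
Since p ≈ 0.005 < α = 0.02, reject H0; the data support H1.

t = -2.808, df = 22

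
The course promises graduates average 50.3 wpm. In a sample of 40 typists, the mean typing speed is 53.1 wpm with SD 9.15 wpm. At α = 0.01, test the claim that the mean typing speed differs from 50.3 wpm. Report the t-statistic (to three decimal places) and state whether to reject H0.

t = 1.935; fail to reject H0

H0: μ = 50.3; H1: μ ≠ 50.3 (one-sample t-test, two-sided).
t = (x̄ − μ₀)/(s/√n) = (53.1 − 50.3)/(9.15/√40) = 1.935
df = n − 1 = 39
Two-sided p-value ≈ 0.0602
Since p ≈ 0.0602 > α = 0.01, fail to reject H0; the data do not provide sufficient evidence against H0.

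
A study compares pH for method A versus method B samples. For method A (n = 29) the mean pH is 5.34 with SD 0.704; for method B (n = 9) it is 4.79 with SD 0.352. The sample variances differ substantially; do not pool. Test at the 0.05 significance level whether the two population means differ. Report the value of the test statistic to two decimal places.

3.13

Let group 1 = method A, group 2 = method B. H0: μ_1 = μ_2; H1: μ_1 ≠ μ_2 (Welch's two-sample t-test, two-sided).
t = (x̄_1 − x̄_2)/√(s_1²/n_1 + s_2²/n_2) = (5.34 − 4.79)/√(0.704²/29 + 0.352²/9) = 3.13
Welch–Satterthwaite df ≈ 27.90
Two-sided p-value ≈ 0.0041
Since p ≈ 0.0041 < α = 0.05, reject H0; the data support H1.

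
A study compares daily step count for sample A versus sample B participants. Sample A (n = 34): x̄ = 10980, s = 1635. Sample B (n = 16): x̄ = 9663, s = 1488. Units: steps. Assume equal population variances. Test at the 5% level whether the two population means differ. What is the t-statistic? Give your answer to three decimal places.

Let group 1 = sample A, group 2 = sample B. H0: μ_1 = μ_2; H1: μ_1 ≠ μ_2 (two-sample pooled-variance t-test, two-sided).
s_p² = [(34−1)·1635² + (16−1)·1488²]/(34+16−2) = 2529760
t = (10980 − 9663)/√[2529760·(1/34 + 1/16)] = 2.731
df = n₁ + n₂ − 2 = 48
Two-sided p-value ≈ 0.009
Since p ≈ 0.009 < α = 0.05, reject H0; the evidence is statistically significant.

2.731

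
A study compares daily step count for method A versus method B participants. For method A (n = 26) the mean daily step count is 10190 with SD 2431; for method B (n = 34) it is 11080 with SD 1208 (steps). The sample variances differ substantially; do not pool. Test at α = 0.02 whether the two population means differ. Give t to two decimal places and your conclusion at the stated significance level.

Let group 1 = method A, group 2 = method B. H0: μ_1 = μ_2; H1: μ_1 ≠ μ_2 (Welch's two-sample t-test, two-sided).
t = (x̄_1 − x̄_2)/√(s_1²/n_1 + s_2²/n_2) = (10190 − 11080)/√(2431²/26 + 1208²/34) = -1.71
Welch–Satterthwaite df ≈ 34.40
Two-sided p-value ≈ 0.0959
Since p ≈ 0.0959 > α = 0.02, fail to reject H0; the data do not provide sufficient evidence against H0.

t = -1.71; fail to reject H0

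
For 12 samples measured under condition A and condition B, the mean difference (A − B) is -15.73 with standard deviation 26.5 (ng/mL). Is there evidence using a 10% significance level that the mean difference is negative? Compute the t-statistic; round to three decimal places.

-2.056

H0: μ_d = 0; H1: μ_d < 0 (paired t-test on the differences, left-tailed).
t = d̄/(s_d/√n) = -15.73/(26.5/√12) = -2.056
df = n − 1 = 11
p-value = P(T ≤ -2.056) ≈ 0.0321
Since p ≈ 0.0321 < α = 0.1, reject H0; the data support H1.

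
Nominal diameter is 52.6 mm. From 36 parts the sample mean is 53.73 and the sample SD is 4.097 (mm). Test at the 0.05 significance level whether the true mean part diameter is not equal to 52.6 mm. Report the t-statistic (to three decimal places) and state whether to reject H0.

H0: μ = 52.6; H1: μ ≠ 52.6 (one-sample t-test, two-sided).
t = (x̄ − μ₀)/(s/√n) = (53.73 − 52.6)/(4.097/√36) = 1.655
df = n − 1 = 35
Two-sided p-value ≈ 0.1069
Since p ≈ 0.1069 > α = 0.05, fail to reject H0; the data do not provide sufficient evidence against H0.

t = 1.655; fail to reject H0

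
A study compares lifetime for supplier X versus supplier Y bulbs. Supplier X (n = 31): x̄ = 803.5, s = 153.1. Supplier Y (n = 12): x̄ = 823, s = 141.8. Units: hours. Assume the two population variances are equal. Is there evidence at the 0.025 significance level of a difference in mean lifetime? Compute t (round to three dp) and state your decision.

t = -0.382; fail to reject H0

Let group 1 = supplier X, group 2 = supplier Y. H0: μ_1 = μ_2; H1: μ_1 ≠ μ_2 (two-sample pooled-variance t-test, two-sided).
s_p² = [(31−1)·153.1² + (12−1)·141.8²]/(31+12−2) = 22545.6
t = (803.5 − 823)/√[22545.6·(1/31 + 1/12)] = -0.382
df = n₁ + n₂ − 2 = 41
Two-sided p-value ≈ 0.7044
Since p ≈ 0.7044 > α = 0.025, fail to reject H0; the data do not provide sufficient evidence against H0.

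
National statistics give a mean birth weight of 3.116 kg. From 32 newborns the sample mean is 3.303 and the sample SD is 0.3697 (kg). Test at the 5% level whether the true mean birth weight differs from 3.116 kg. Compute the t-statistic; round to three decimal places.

H0: μ = 3.116; H1: μ ≠ 3.116 (one-sample t-test, two-sided).
t = (x̄ − μ₀)/(s/√n) = (3.303 − 3.116)/(0.3697/√32) = 2.861
df = n − 1 = 31
Two-sided p-value ≈ 0.007
Since p ≈ 0.007 < α = 0.05, reject H0; the evidence is statistically significant.

2.861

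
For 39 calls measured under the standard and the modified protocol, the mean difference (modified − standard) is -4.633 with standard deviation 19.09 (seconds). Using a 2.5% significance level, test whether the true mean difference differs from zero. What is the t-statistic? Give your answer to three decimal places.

H0: μ_d = 0; H1: μ_d ≠ 0 (paired t-test on the differences, two-sided).
t = d̄/(s_d/√n) = -4.633/(19.09/√39) = -1.516
df = n − 1 = 38
Two-sided p-value ≈ 0.1379
Since p ≈ 0.1379 > α = 0.025, fail to reject H0; the evidence is not statistically significant.

-1.516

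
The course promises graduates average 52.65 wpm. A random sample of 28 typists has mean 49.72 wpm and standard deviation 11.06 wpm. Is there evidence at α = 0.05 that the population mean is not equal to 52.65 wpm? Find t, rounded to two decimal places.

-1.40

H0: μ = 52.65; H1: μ ≠ 52.65 (one-sample t-test, two-sided).
t = (x̄ − μ₀)/(s/√n) = (49.72 − 52.65)/(11.06/√28) = -1.40
df = n − 1 = 27
Two-sided p-value ≈ 0.1724
Since p ≈ 0.1724 > α = 0.05, fail to reject H0; the evidence is not statistically significant.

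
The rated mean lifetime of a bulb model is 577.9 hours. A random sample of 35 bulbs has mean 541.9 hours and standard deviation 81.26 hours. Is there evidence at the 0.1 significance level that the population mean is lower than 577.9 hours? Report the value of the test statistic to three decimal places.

-2.621

H0: μ = 577.9; H1: μ < 577.9 (one-sample t-test, left-tailed).
t = (x̄ − μ₀)/(s/√n) = (541.9 − 577.9)/(81.26/√35) = -2.621
df = n − 1 = 34
p-value = P(T ≤ -2.621) ≈ 0.007
Since p ≈ 0.007 < α = 0.1, reject H0; the data support H1.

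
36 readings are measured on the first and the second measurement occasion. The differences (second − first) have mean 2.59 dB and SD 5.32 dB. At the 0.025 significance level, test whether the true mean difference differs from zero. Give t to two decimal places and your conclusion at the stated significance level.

t = 2.92; reject H0

H0: μ_d = 0; H1: μ_d ≠ 0 (paired t-test on the differences, two-sided).
t = d̄/(s_d/√n) = 2.59/(5.32/√36) = 2.92
df = n − 1 = 35
Two-sided p-value ≈ 0.006
Since p ≈ 0.006 < α = 0.025, reject H0; the data support H1.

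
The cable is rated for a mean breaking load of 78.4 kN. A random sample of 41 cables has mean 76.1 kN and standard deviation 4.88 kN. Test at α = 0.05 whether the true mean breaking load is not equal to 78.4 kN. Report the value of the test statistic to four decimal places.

-3.0179

H0: μ = 78.4; H1: μ ≠ 78.4 (one-sample t-test, two-sided).
t = (x̄ − μ₀)/(s/√n) = (76.1 − 78.4)/(4.88/√41) = -3.0179
df = n − 1 = 40
Two-sided p-value ≈ 0.004
Since p ≈ 0.004 < α = 0.05, reject H0; the evidence is statistically significant.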